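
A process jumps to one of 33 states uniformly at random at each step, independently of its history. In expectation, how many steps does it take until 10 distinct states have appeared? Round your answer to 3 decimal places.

11.699

With k distinct states already seen, the next new one arrives after an expected 33/(33-k) steps.
Sum over k = 0,...,9: E = 33/33 + 33/32 + 33/31 + ... + 33/25 + 33/24 = 11.6987.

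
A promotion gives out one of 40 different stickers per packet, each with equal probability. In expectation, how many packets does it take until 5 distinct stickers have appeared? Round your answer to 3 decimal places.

Going from k to k+1 distinct takes a geometric number of packets with mean 40/(40-k).
Sum over k = 0,...,4: E = 40/40 + 40/39 + 40/38 + 40/37 + 40/36 = 5.2705.

5.270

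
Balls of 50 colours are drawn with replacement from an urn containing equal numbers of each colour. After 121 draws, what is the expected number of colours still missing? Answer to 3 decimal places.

4.338

For each colour, P(unseen after 121) = (49/50)^121 = 0.0868.
By linearity of expectation, E[unseen] = 50·(49/50)^121 = 4.3384.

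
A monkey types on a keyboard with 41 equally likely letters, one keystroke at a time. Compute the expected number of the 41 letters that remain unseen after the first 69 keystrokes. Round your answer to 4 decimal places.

For each letter, P(unseen after 69) = (40/41)^69 = 0.18199.
By linearity of expectation, E[unseen] = 41·(40/41)^69 = 7.46169.

7.4617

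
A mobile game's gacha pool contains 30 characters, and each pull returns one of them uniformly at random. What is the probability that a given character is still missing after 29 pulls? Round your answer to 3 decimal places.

Each pull misses the fixed character with probability (30-1)/30 = 29/30, independently.
P(still missing after 29) = (29/30)^29 = 0.3741.

0.374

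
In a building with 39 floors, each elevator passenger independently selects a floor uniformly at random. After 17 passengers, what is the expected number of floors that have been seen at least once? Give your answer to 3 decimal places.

13.922

For each floor, P(seen in 17 passengers) = 1 - (38/39)^17 = 0.3570.
By linearity of expectation, E[distinct seen] = 39·(1 - (38/39)^17) = 13.9223.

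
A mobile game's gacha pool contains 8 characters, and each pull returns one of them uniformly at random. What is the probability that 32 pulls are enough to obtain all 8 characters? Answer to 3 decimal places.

Let A_i be the event that character i is missing after 32 pulls. By inclusion–exclusion on the A_i,
P(all seen) = Σ_{j=0}^{8} (-1)^j C(8,j)((8-j)/8)^32
= 1.0000 - 0.1115 + 0.0028 - 0.0000 + 0.0000 - 0.0000 + 0.0000 - 0.0000 + 0.0000
= 0.8913.

0.891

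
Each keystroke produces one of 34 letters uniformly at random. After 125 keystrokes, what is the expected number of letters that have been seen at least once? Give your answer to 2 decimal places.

33.19

For each letter, P(seen in 125 keystrokes) = 1 - (33/34)^125 = 0.976.
By linearity of expectation, E[distinct seen] = 34·(1 - (33/34)^125) = 33.186.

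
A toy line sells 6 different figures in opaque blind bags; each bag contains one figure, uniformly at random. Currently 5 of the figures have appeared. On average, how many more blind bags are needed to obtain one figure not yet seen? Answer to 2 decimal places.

The number of blind bags until the next new figure is geometric with success probability 1/6, so its mean is 6/1.
E = 6/1 = 6.000.

6.00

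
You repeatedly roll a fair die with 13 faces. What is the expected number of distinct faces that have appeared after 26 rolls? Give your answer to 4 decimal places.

For each face, P(seen in 26 rolls) = 1 - (12/13)^26 = 0.87521.
By linearity of expectation, E[distinct seen] = 13·(1 - (12/13)^26) = 11.37771.

11.3777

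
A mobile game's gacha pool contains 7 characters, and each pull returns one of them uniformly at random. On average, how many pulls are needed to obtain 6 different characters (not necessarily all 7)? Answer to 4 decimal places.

With k distinct characters already seen, the next new one arrives after an expected 7/(7-k) pulls.
Sum over k = 0,...,5: E = 7/7 + 7/6 + 7/5 + 7/4 + 7/3 + 7/2 = 11.15000.

11.1500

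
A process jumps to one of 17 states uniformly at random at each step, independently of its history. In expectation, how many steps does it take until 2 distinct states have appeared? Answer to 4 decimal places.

2.0625

With k distinct states already seen, the next new one arrives after an expected 17/(17-k) steps.
Sum over k = 0,...,1: E = 17/17 + 17/16 = 2.06250.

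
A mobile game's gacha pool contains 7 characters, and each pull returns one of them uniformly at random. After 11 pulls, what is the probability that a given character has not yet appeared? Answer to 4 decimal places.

0.1835

Each pull misses the fixed character with probability (7-1)/7 = 6/7, independently.
P(still missing after 11) = (6/7)^11 = 0.18348.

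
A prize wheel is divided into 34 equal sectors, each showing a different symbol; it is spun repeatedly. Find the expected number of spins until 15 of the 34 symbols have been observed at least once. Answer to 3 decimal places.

Going from k to k+1 distinct takes a geometric number of spins with mean 34/(34-k).
Sum over k = 0,...,14: E = 34/34 + 34/33 + 34/32 + ... + 34/21 + 34/20 = 19.3960.

19.396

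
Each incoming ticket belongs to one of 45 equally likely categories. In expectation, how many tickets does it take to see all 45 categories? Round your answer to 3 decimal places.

After k distinct categories have appeared, the next ticket gives a new one with probability (45-k)/45, so the expected wait for the (k+1)-th is 45/(45-k).
E[T] = 45/45 + 45/44 + 45/43 + ... + 45/2 + 45/1 = 45·H_{45}.
H_{45} = 4.3949, so E[T] = 197.7727.

197.773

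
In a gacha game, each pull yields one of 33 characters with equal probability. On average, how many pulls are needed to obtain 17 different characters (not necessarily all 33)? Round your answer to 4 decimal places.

23.3663

With k distinct characters already seen, the next new one arrives after an expected 33/(33-k) pulls.
Sum over k = 0,...,16: E = 33/33 + 33/32 + 33/31 + ... + 33/18 + 33/17 = 23.36628.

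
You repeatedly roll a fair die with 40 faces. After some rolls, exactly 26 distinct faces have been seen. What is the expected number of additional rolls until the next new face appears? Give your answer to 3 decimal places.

2.857

The number of rolls until the next new face is geometric with success probability 14/40, so its mean is 40/14.
E = 40/14 = 2.8571.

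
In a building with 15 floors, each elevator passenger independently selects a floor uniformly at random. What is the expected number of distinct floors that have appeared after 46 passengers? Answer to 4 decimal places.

14.3723

For each floor, P(seen in 46 passengers) = 1 - (14/15)^46 = 0.95815.
By linearity of expectation, E[distinct seen] = 15·(1 - (14/15)^46) = 14.37226.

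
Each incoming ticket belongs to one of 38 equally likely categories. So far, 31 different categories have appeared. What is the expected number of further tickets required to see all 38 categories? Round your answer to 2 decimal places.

98.53

From k distinct to k+1 distinct takes on average 38/(38-k) tickets.
Sum over k = 31,...,37: E = 38/7 + 38/6 + 38/5 + ... + 38/2 + 38/1 = 98.529.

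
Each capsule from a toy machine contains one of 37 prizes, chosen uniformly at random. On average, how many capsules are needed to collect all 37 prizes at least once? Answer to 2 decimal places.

155.46

After k distinct prizes have appeared, the next capsule gives a new one with probability (37-k)/37, so the expected wait for the (k+1)-th is 37/(37-k).
E[T] = 37/37 + 37/36 + 37/35 + ... + 37/2 + 37/1 = 37·H_{37}.
H_{37} = 4.202, so E[T] = 155.459.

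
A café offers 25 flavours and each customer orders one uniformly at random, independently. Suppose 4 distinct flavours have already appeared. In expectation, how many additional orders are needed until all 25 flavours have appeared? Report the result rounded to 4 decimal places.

91.1340

From k distinct to k+1 distinct takes on average 25/(25-k) orders.
Sum over k = 4,...,24: E = 25/21 + 25/20 + 25/19 + ... + 25/2 + 25/1 = 91.13397.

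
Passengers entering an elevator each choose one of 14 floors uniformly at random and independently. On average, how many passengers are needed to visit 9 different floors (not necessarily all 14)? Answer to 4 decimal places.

13.5552

With k distinct floors already seen, the next new one arrives after an expected 14/(14-k) passengers.
Sum over k = 0,...,8: E = 14/14 + 14/13 + 14/12 + ... + 14/7 + 14/6 = 13.55521.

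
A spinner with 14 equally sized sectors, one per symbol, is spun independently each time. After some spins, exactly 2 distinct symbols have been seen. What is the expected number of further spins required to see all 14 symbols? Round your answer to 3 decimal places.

From k distinct to k+1 distinct takes on average 14/(14-k) spins.
Sum over k = 2,...,13: E = 14/12 + 14/11 + 14/10 + ... + 14/2 + 14/1 = 43.4449.

43.445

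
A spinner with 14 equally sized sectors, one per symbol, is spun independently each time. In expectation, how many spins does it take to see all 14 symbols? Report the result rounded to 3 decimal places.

The wait to go from k to k+1 distinct symbols is geometric with mean 14/(14-k).
E[T] = 14/14 + 14/13 + 14/12 + ... + 14/2 + 14/1 = 14·H_{14}.
H_{14} = 3.2516, so E[T] = 45.5219.

45.522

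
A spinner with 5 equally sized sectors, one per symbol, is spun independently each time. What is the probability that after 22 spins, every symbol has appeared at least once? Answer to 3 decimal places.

0.963

By inclusion–exclusion over which symbols are missing,
P(all seen) = Σ_{j=0}^{5} (-1)^j C(5,j)((5-j)/5)^22
= 1.0000 - 0.0369 + 0.0001 - 0.0000 + 0.0000 - 0.0000
= 0.9632.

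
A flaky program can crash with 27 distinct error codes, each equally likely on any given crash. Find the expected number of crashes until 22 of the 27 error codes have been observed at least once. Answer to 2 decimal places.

With k distinct error codes already seen, the next new one arrives after an expected 27/(27-k) crashes.
Sum over k = 0,...,21: E = 27/27 + 27/26 + 27/25 + ... + 27/7 + 27/6 = 43.419.

43.42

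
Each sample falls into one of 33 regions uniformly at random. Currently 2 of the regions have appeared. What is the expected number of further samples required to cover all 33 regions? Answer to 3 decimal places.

The wait to go from k to k+1 distinct regions is geometric with mean 33/(33-k).
Sum over k = 2,...,32: E = 33/31 + 33/30 + 33/29 + ... + 33/2 + 33/1 = 132.8991.

132.899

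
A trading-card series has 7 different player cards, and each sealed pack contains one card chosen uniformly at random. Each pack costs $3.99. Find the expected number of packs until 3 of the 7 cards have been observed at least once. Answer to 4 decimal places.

Going from k to k+1 distinct takes a geometric number of packs with mean 7/(7-k).
Sum over k = 0,...,2: E = 7/7 + 7/6 + 7/5 = 3.56667.

3.5667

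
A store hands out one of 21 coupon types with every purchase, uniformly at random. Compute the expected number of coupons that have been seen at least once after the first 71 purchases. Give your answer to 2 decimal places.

20.34

For each coupon, P(seen in 71 purchases) = 1 - (20/21)^71 = 0.969.
By linearity of expectation, E[distinct seen] = 21·(1 - (20/21)^71) = 20.343.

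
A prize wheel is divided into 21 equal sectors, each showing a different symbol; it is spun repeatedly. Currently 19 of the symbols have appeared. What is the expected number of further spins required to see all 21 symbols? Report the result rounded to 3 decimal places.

31.500

With k distinct symbols already seen, the next new one takes an expected 21/(21-k) spins.
Sum over k = 19,...,20: E = 21/2 + 21/1 = 31.5000.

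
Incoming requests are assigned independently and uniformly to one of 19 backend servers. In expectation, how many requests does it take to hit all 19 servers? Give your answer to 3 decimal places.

67.407

Split into phases: going from k distinct to k+1 distinct takes on average 19/(19-k) requests.
E[T] = 19/19 + 19/18 + 19/17 + ... + 19/2 + 19/1 = 19·H_{19}.
H_{19} = 3.5477, so E[T] = 67.4071.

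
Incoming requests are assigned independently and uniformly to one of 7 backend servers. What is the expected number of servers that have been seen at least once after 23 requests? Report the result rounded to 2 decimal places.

6.80

For each server, P(seen in 23 requests) = 1 - (6/7)^23 = 0.971.
By linearity of expectation, E[distinct seen] = 7·(1 - (6/7)^23) = 6.798.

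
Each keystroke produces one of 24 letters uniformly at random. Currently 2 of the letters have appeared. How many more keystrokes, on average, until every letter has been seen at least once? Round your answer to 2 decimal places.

The wait to go from k to k+1 distinct letters is geometric with mean 24/(24-k).
Sum over k = 2,...,23: E = 24/22 + 24/21 + 24/20 + ... + 24/2 + 24/1 = 88.580.

88.58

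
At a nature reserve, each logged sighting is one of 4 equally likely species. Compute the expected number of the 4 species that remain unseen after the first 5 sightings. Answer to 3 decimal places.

For each species, P(unseen after 5) = (3/4)^5 = 0.2373.
By linearity of expectation, E[unseen] = 4·(3/4)^5 = 0.9492.

0.949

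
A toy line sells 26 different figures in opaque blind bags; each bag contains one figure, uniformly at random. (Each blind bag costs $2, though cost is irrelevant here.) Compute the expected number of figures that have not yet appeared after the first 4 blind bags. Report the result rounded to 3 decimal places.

For each figure, P(unseen after 4) = (25/26)^4 = 0.8548.
By linearity of expectation, E[unseen] = 26·(25/26)^4 = 22.2249.

22.225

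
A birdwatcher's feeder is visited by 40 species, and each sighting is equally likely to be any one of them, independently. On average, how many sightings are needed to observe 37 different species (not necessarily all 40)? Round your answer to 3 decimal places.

97.808

With k distinct species already seen, the next new one arrives after an expected 40/(40-k) sightings.
Sum over k = 0,...,36: E = 40/40 + 40/39 + 40/38 + ... + 40/5 + 40/4 = 97.8084.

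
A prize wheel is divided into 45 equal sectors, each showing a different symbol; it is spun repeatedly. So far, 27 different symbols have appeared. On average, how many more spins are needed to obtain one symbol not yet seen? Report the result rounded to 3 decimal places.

2.500

Each spin yields a new symbol with probability (45-27)/45 = 18/45, so the wait is geometric with mean 45/18.
E = 45/18 = 2.5000.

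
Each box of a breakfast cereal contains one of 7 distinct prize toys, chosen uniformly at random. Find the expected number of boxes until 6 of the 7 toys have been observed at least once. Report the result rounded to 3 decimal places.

With k distinct toys already seen, the next new one arrives after an expected 7/(7-k) boxes.
Sum over k = 0,...,5: E = 7/7 + 7/6 + 7/5 + 7/4 + 7/3 + 7/2 = 11.1500.

11.150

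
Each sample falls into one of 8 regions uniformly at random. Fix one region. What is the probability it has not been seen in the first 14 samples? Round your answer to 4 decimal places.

0.1542

Each sample misses the fixed region with probability (8-1)/8 = 7/8, independently.
P(still missing after 14) = (7/8)^14 = 0.15421.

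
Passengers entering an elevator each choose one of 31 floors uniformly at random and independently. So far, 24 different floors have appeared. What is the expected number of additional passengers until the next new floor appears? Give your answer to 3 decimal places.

4.429

Each passenger yields a new floor with probability (31-24)/31 = 7/31, so the wait is geometric with mean 31/7.
E = 31/7 = 4.4286.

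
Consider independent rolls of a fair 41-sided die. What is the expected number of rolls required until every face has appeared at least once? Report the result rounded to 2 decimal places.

176.42

The wait to go from k to k+1 distinct faces is geometric with mean 41/(41-k).
E[T] = 41/41 + 41/40 + 41/39 + ... + 41/2 + 41/1 = 41·H_{41}.
H_{41} = 4.303, so E[T] = 176.420.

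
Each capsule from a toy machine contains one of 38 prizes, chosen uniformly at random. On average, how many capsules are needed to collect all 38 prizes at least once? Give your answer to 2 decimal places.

160.66

The wait to go from k to k+1 distinct prizes is geometric with mean 38/(38-k).
E[T] = 38/38 + 38/37 + 38/36 + ... + 38/2 + 38/1 = 38·H_{38}.
H_{38} = 4.228, so E[T] = 160.660.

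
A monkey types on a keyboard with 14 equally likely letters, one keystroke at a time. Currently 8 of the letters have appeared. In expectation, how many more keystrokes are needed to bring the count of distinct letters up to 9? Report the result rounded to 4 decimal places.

From k distinct to k+1 distinct takes on average 14/(14-k) keystrokes.
Only the k = 8 term is needed: E = 14/6 = 2.33333.

2.3333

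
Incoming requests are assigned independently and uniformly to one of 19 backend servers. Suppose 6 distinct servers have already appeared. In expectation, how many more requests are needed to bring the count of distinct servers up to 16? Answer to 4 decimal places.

25.5892

The wait to go from k to k+1 distinct servers is geometric with mean 19/(19-k).
Sum over k = 6,...,15: E = 19/13 + 19/12 + 19/11 + ... + 19/5 + 19/4 = 25.58921.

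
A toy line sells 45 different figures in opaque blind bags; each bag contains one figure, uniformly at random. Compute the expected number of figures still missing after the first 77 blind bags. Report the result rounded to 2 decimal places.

7.97

For each figure, P(unseen after 77) = (44/45)^77 = 0.177.
By linearity of expectation, E[unseen] = 45·(44/45)^77 = 7.975.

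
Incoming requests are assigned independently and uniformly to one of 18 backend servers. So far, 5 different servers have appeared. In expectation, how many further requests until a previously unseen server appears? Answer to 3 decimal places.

The number of requests until the next new server is geometric with success probability 13/18, so its mean is 18/13.
E = 18/13 = 1.3846.

1.385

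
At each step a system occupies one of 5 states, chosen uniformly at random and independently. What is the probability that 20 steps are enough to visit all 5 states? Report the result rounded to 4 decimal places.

By inclusion–exclusion over which states are missing,
P(all seen) = Σ_{j=0}^{5} (-1)^j C(5,j)((5-j)/5)^20
= 1.00000 - 0.05765 + 0.00037 - 0.00000 + 0.00000 - 0.00000
= 0.94272.

0.9427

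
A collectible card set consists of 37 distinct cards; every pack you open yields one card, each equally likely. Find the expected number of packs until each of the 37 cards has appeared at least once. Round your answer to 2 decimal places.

155.46

Split into phases: going from k distinct to k+1 distinct takes on average 37/(37-k) packs.
E[T] = 37/37 + 37/36 + 37/35 + ... + 37/2 + 37/1 = 37·H_{37}.
H_{37} = 4.202, so E[T] = 155.459.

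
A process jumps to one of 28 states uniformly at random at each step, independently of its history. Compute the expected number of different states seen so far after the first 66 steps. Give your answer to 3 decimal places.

For each state, P(seen in 66 steps) = 1 - (27/28)^66 = 0.9093.
By linearity of expectation, E[distinct seen] = 28·(1 - (27/28)^66) = 25.4606.

25.461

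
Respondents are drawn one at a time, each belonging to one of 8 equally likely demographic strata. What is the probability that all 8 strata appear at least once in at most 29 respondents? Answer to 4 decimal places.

By inclusion–exclusion over which strata are missing,
P(all seen) = Σ_{j=0}^{8} (-1)^j C(8,j)((8-j)/8)^29
= 1.00000 - 0.16647 + 0.00667 - 0.00007 + 0.00000 - 0.00000 + 0.00000 - 0.00000 + 0.00000
= 0.84013.

0.8401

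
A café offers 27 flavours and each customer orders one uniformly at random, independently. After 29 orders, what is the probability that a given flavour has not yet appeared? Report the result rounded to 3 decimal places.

0.335

Each order misses the fixed flavour with probability (27-1)/27 = 26/27, independently.
P(still missing after 29) = (26/27)^29 = 0.3347.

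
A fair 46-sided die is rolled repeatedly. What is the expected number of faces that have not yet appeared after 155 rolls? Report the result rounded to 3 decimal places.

1.525

For each face, P(unseen after 155) = (45/46)^155 = 0.0331.
By linearity of expectation, E[unseen] = 46·(45/46)^155 = 1.5249.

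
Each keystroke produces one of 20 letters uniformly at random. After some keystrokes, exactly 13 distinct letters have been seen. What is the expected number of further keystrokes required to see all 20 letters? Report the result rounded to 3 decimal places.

The wait to go from k to k+1 distinct letters is geometric with mean 20/(20-k).
Sum over k = 13,...,19: E = 20/7 + 20/6 + 20/5 + ... + 20/2 + 20/1 = 51.8571.

51.857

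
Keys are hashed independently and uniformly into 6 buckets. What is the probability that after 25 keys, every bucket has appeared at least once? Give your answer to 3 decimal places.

By inclusion–exclusion over which buckets are missing,
P(all seen) = Σ_{j=0}^{6} (-1)^j C(6,j)((6-j)/6)^25
= 1.0000 - 0.0629 + 0.0006 - 0.0000 + 0.0000 - 0.0000 + 0.0000
= 0.9377.

0.938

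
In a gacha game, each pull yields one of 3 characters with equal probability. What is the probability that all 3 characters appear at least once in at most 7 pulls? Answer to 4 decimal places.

0.8258

Let A_i be the event that character i is missing after 7 pulls. By inclusion–exclusion on the A_i,
P(all seen) = Σ_{j=0}^{3} (-1)^j C(3,j)((3-j)/3)^7
= 1.00000 - 0.17558 + 0.00137 - 0.00000
= 0.82579.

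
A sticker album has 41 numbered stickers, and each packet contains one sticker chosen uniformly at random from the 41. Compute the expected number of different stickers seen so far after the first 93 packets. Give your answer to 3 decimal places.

For each sticker, P(seen in 93 packets) = 1 - (40/41)^93 = 0.8994.
By linearity of expectation, E[distinct seen] = 41·(1 - (40/41)^93) = 36.8746.

36.875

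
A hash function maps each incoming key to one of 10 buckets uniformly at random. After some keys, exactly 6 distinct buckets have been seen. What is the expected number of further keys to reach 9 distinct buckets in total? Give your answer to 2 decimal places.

10.83

With k distinct buckets already seen, the next new one takes an expected 10/(10-k) keys.
Sum over k = 6,...,8: E = 10/4 + 10/3 + 10/2 = 10.833.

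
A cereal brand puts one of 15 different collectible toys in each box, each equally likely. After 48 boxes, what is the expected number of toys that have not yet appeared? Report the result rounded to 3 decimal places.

0.547

For each toy, P(unseen after 48) = (14/15)^48 = 0.0365.
By linearity of expectation, E[unseen] = 15·(14/15)^48 = 0.5468.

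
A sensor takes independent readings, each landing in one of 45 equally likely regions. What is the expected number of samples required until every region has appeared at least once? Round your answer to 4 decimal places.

Split into phases: going from k distinct to k+1 distinct takes on average 45/(45-k) samples.
E[T] = 45/45 + 45/44 + 45/43 + ... + 45/2 + 45/1 = 45·H_{45}.
H_{45} = 4.39495, so E[T] = 197.77267.

197.7727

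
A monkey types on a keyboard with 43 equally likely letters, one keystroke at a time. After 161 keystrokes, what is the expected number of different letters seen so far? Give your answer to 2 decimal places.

For each letter, P(seen in 161 keystrokes) = 1 - (42/43)^161 = 0.977.
By linearity of expectation, E[distinct seen] = 43·(1 - (42/43)^161) = 42.027.

42.03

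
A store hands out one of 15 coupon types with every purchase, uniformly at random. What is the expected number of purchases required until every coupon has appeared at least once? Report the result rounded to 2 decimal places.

49.77

After k distinct coupons have appeared, the next purchase gives a new one with probability (15-k)/15, so the expected wait for the (k+1)-th is 15/(15-k).
E[T] = 15/15 + 15/14 + 15/13 + ... + 15/2 + 15/1 = 15·H_{15}.
H_{15} = 3.318, so E[T] = 49.773.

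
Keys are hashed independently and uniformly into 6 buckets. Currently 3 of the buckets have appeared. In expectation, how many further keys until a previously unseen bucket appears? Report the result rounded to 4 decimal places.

Each key yields a new bucket with probability (6-3)/6 = 3/6, so the wait is geometric with mean 6/3.
E = 6/3 = 2.00000.

2.0000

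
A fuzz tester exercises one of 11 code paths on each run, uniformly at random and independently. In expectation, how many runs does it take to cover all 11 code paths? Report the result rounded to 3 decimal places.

Split into phases: going from k distinct to k+1 distinct takes on average 11/(11-k) runs.
E[T] = 11/11 + 11/10 + 11/9 + ... + 11/2 + 11/1 = 11·H_{11}.
H_{11} = 3.0199, so E[T] = 33.2187.

33.219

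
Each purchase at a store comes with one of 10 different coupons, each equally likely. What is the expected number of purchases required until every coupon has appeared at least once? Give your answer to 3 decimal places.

29.290

After k distinct coupons have appeared, the next purchase gives a new one with probability (10-k)/10, so the expected wait for the (k+1)-th is 10/(10-k).
E[T] = 10/10 + 10/9 + 10/8 + ... + 10/2 + 10/1 = 10·H_{10}.
H_{10} = 2.9290, so E[T] = 29.2897.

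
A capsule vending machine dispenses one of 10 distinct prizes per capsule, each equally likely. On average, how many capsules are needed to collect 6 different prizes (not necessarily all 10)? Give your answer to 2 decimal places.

Going from k to k+1 distinct takes a geometric number of capsules with mean 10/(10-k).
Sum over k = 0,...,5: E = 10/10 + 10/9 + 10/8 + 10/7 + 10/6 + 10/5 = 8.456.

8.46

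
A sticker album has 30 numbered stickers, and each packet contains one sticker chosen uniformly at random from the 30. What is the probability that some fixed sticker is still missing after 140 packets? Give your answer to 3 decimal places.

0.009

Each packet misses the fixed sticker with probability (30-1)/30 = 29/30, independently.
P(still missing after 140) = (29/30)^140 = 0.0087.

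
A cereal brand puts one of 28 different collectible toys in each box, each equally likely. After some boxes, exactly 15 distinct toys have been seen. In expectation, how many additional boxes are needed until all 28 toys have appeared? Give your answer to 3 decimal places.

From k distinct to k+1 distinct takes on average 28/(28-k) boxes.
Sum over k = 15,...,27: E = 28/13 + 28/12 + 28/11 + ... + 28/2 + 28/1 = 89.0437.

89.044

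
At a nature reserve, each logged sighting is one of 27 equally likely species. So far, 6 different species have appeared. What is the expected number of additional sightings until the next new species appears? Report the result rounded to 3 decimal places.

1.286

The number of sightings until the next new species is geometric with success probability 21/27, so its mean is 27/21.
E = 27/21 = 1.2857.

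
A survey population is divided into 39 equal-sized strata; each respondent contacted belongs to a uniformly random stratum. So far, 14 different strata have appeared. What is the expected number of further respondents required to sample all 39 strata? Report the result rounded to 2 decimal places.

148.82

From k distinct to k+1 distinct takes on average 39/(39-k) respondents.
Sum over k = 14,...,38: E = 39/25 + 39/24 + 39/23 + ... + 39/2 + 39/1 = 148.822.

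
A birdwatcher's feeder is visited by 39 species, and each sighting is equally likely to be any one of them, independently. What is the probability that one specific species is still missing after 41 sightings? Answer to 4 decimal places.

0.3447

On each sighting the fixed species fails to appear with probability 38/39.
P(still missing after 41) = (38/39)^41 = 0.34473.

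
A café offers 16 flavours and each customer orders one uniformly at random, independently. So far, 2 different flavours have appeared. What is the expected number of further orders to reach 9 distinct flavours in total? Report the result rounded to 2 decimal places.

With k distinct flavours already seen, the next new one takes an expected 16/(16-k) orders.
Sum over k = 2,...,8: E = 16/14 + 16/13 + 16/12 + ... + 16/9 + 16/8 = 10.539.

10.54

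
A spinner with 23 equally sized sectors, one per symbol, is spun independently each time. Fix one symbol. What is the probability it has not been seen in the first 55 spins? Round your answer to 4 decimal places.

Each spin misses the fixed symbol with probability (23-1)/23 = 22/23, independently.
P(still missing after 55) = (22/23)^55 = 0.08674.

0.0867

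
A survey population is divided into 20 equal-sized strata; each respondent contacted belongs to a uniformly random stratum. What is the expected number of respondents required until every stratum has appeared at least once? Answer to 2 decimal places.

The wait to go from k to k+1 distinct strata is geometric with mean 20/(20-k).
E[T] = 20/20 + 20/19 + 20/18 + ... + 20/2 + 20/1 = 20·H_{20}.
H_{20} = 3.598, so E[T] = 71.955.

71.95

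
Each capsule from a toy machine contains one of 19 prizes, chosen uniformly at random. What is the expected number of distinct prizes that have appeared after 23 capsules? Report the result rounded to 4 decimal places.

13.5212

For each prize, P(seen in 23 capsules) = 1 - (18/19)^23 = 0.71164.
By linearity of expectation, E[distinct seen] = 19·(1 - (18/19)^23) = 13.52116.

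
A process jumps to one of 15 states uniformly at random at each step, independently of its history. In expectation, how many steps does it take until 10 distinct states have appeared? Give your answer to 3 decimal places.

15.523

With k distinct states already seen, the next new one arrives after an expected 15/(15-k) steps.
Sum over k = 0,...,9: E = 15/15 + 15/14 + 15/13 + ... + 15/7 + 15/6 = 15.5234.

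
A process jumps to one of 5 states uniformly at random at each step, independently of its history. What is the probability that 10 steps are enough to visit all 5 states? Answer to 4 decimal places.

By inclusion–exclusion over which states are missing,
P(all seen) = Σ_{j=0}^{5} (-1)^j C(5,j)((5-j)/5)^10
= 1.00000 - 0.53687 + 0.06047 - 0.00105 + 0.00000 - 0.00000
= 0.52255.

0.5225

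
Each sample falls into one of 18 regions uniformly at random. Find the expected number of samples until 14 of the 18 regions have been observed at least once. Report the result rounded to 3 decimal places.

25.412

With k distinct regions already seen, the next new one arrives after an expected 18/(18-k) samples.
Sum over k = 0,...,13: E = 18/18 + 18/17 + 18/16 + ... + 18/6 + 18/5 = 25.4119.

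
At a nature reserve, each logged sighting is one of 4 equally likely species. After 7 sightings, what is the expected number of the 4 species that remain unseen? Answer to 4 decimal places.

For each species, P(unseen after 7) = (3/4)^7 = 0.13348.
By linearity of expectation, E[unseen] = 4·(3/4)^7 = 0.53394.

0.5339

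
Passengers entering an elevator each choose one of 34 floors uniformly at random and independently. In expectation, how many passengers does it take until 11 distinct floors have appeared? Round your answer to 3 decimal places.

13.053

Going from k to k+1 distinct takes a geometric number of passengers with mean 34/(34-k).
Sum over k = 0,...,10: E = 34/34 + 34/33 + 34/32 + ... + 34/25 + 34/24 = 13.0532.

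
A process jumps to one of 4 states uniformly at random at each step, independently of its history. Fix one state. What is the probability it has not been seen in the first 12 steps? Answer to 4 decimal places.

0.0317

Each step misses the fixed state with probability (4-1)/4 = 3/4, independently.
P(still missing after 12) = (3/4)^12 = 0.03168.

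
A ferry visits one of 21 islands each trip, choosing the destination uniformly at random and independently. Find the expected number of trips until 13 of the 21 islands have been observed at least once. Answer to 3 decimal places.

Going from k to k+1 distinct takes a geometric number of trips with mean 21/(21-k).
Sum over k = 0,...,12: E = 21/21 + 21/20 + 21/19 + ... + 21/10 + 21/9 = 19.4775.

19.478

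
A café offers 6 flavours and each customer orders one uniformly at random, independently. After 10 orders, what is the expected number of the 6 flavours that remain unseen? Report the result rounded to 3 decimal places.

0.969

For each flavour, P(unseen after 10) = (5/6)^10 = 0.1615.
By linearity of expectation, E[unseen] = 6·(5/6)^10 = 0.9690.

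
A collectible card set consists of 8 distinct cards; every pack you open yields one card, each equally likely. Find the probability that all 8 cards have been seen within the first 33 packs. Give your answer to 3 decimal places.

Let A_i be the event that card i is missing after 33 packs. By inclusion–exclusion on the A_i,
P(all seen) = Σ_{j=0}^{8} (-1)^j C(8,j)((8-j)/8)^33
= 1.0000 - 0.0976 + 0.0021 - 0.0000 + 0.0000 - 0.0000 + 0.0000 - 0.0000 + 0.0000
= 0.9045.

0.905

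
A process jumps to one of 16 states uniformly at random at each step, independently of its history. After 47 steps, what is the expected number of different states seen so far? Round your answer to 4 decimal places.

15.2295

For each state, P(seen in 47 steps) = 1 - (15/16)^47 = 0.95184.
By linearity of expectation, E[distinct seen] = 16·(1 - (15/16)^47) = 15.22950.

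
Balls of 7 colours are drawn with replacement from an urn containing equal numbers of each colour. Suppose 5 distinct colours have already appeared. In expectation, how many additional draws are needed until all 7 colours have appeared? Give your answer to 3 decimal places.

From k distinct to k+1 distinct takes on average 7/(7-k) draws.
Sum over k = 5,...,6: E = 7/2 + 7/1 = 10.5000.

10.500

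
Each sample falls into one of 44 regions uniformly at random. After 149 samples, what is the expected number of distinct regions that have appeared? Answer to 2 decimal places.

For each region, P(seen in 149 samples) = 1 - (43/44)^149 = 0.967.
By linearity of expectation, E[distinct seen] = 44·(1 - (43/44)^149) = 42.568.

42.57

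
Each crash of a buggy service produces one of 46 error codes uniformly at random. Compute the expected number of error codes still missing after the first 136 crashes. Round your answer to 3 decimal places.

For each error code, P(unseen after 136) = (45/46)^136 = 0.0503.
By linearity of expectation, E[unseen] = 46·(45/46)^136 = 2.3152.

2.315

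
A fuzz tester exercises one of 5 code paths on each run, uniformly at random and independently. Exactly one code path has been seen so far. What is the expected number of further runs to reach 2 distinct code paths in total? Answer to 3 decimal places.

1.250

The wait to go from k to k+1 distinct code paths is geometric with mean 5/(5-k).
Only the k = 1 term is needed: E = 5/4 = 1.2500.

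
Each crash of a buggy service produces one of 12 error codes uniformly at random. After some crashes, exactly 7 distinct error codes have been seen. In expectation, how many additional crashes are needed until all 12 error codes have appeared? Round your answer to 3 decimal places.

The wait to go from k to k+1 distinct error codes is geometric with mean 12/(12-k).
Sum over k = 7,...,11: E = 12/5 + 12/4 + 12/3 + 12/2 + 12/1 = 27.4000.

27.400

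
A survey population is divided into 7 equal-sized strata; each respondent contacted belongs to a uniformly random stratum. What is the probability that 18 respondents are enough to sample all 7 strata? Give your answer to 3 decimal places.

By inclusion–exclusion over which strata are missing,
P(all seen) = Σ_{j=0}^{7} (-1)^j C(7,j)((7-j)/7)^18
= 1.0000 - 0.4366 + 0.0492 - 0.0015 + 0.0000 - 0.0000 + 0.0000 - 0.0000
= 0.6112.

0.611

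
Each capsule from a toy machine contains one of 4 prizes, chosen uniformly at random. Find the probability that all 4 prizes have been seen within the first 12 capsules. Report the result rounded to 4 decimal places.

0.8748

Let A_i be the event that prize i is missing after 12 capsules. By inclusion–exclusion on the A_i,
P(all seen) = Σ_{j=0}^{4} (-1)^j C(4,j)((4-j)/4)^12
= 1.00000 - 0.12671 + 0.00146 - 0.00000 + 0.00000
= 0.87476.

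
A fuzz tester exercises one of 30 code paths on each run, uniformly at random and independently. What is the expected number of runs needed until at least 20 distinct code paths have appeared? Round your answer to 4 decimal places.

Going from k to k+1 distinct takes a geometric number of runs with mean 30/(30-k).
Sum over k = 0,...,19: E = 30/30 + 30/29 + 30/28 + ... + 30/12 + 30/11 = 31.98057.

31.9806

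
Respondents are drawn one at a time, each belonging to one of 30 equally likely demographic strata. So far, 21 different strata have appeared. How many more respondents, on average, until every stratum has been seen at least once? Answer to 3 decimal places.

With k distinct strata already seen, the next new one takes an expected 30/(30-k) respondents.
Sum over k = 21,...,29: E = 30/9 + 30/8 + 30/7 + ... + 30/2 + 30/1 = 84.8690.

84.869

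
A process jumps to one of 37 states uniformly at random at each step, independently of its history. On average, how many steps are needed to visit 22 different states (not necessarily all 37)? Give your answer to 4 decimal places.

Going from k to k+1 distinct takes a geometric number of steps with mean 37/(37-k).
Sum over k = 0,...,21: E = 37/37 + 37/36 + 37/35 + ... + 37/17 + 37/16 = 32.68422.

32.6842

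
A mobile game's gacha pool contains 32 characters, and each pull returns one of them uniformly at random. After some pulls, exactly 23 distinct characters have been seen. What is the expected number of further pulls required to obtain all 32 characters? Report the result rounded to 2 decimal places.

90.53

From k distinct to k+1 distinct takes on average 32/(32-k) pulls.
Sum over k = 23,...,31: E = 32/9 + 32/8 + 32/7 + ... + 32/2 + 32/1 = 90.527.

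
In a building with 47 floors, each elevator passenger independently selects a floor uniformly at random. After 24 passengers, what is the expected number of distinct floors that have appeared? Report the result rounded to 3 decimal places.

18.950

For each floor, P(seen in 24 passengers) = 1 - (46/47)^24 = 0.4032.
By linearity of expectation, E[distinct seen] = 47·(1 - (46/47)^24) = 18.9497.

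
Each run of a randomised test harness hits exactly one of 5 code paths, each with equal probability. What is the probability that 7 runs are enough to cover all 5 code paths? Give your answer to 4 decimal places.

Let A_i be the event that code path i is missing after 7 runs. By inclusion–exclusion on the A_i,
P(all seen) = Σ_{j=0}^{5} (-1)^j C(5,j)((5-j)/5)^7
= 1.00000 - 1.04858 + 0.27994 - 0.01638 + 0.00006 - 0.00000
= 0.21504.

0.2150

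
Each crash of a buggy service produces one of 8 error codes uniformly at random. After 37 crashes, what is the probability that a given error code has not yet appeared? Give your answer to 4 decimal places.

Each crash misses the fixed error code with probability (8-1)/8 = 7/8, independently.
P(still missing after 37) = (7/8)^37 = 0.00715.

0.0071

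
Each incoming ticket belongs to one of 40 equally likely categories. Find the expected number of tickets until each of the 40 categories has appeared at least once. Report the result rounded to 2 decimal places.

171.14

Split into phases: going from k distinct to k+1 distinct takes on average 40/(40-k) tickets.
E[T] = 40/40 + 40/39 + 40/38 + ... + 40/2 + 40/1 = 40·H_{40}.
H_{40} = 4.279, so E[T] = 171.142.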